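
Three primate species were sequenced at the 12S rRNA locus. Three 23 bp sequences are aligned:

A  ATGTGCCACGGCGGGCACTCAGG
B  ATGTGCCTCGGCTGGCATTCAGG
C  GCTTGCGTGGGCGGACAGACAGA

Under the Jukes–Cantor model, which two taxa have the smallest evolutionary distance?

A–B: 3/23 differ, p = 0.130, d = 0.143.
A–C: 10/23 differ, p = 0.435, d = 0.650.
B–C: 10/23 differ, p = 0.435, d = 0.650.
The smallest distance is between A and B.

A and B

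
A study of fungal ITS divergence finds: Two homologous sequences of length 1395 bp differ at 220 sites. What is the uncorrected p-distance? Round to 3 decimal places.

p = 220/1395 = 0.157706… ≈ 0.158 (to 3 d.p.).

0.158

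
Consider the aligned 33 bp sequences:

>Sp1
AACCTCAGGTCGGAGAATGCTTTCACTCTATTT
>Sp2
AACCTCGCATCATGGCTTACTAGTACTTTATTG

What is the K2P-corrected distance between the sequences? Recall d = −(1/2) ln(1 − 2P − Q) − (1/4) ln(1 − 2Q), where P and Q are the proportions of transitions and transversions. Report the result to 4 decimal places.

Of 33 sites, 7 differences are transitions and 7 are transversions, so P = 7/33 ≈ 0.212121 and Q = 7/33 ≈ 0.212121.
Under the Kimura two-parameter model, d = −½ ln(1 − 2P − Q) − ¼ ln(1 − 2Q).
1 − 2P − Q = 0.363637, giving −½ ln(0.363637) = 0.505800.
1 − 2Q = 0.575758, giving −¼ ln(0.575758) = 0.138017.
d = 0.505800 + 0.138017 = 0.643817.

0.6438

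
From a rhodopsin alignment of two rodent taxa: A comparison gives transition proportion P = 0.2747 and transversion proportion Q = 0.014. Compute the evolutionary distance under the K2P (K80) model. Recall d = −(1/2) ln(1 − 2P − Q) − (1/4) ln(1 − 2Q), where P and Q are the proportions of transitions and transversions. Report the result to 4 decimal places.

Under the Kimura two-parameter model, d = −½ ln(1 − 2P − Q) − ¼ ln(1 − 2Q).
1 − 2P − Q = 0.4366, giving −½ ln(0.4366) = 0.414369.
1 − 2Q = 0.972, giving −¼ ln(0.972) = 0.007100.
d = 0.414369 + 0.007100 = 0.421469.

0.4215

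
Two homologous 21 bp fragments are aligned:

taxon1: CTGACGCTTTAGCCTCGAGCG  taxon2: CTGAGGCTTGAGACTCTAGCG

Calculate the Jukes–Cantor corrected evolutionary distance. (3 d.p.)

The sequences differ at 4 of 21 sites (5, 10, 13, 17), so p = 4/21 ≈ 0.190476.
d = −(3/4) ln(1 − 4p/3) = −0.75 ln(1 − 0.253968) = −0.75 ln(0.746032)
  = −0.75 × (-0.292987) = 0.219740 substitutions/site.

0.220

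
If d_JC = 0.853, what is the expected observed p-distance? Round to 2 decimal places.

p = (3/4)(1 − e^(−4d/3)) = 0.75 × (1 − e^(-1.137333)) = 0.75 × (1 − 0.320673) = 0.509495.

0.51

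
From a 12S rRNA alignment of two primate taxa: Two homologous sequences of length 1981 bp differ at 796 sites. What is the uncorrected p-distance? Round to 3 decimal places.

0.402

p = 796/1981 = 0.401817… ≈ 0.402 (to 3 d.p.).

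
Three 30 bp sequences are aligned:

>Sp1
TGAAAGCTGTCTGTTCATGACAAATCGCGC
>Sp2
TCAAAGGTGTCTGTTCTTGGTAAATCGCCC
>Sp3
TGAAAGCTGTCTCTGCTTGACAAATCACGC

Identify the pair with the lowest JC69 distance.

Sp1 and Sp3

Sp1–Sp2: 6/30 differ, p = 0.200, d = 0.233.
Sp1–Sp3: 4/30 differ, p = 0.133, d = 0.147.
Sp2–Sp3: 8/30 differ, p = 0.267, d = 0.330.
The smallest distance is between Sp1 and Sp3.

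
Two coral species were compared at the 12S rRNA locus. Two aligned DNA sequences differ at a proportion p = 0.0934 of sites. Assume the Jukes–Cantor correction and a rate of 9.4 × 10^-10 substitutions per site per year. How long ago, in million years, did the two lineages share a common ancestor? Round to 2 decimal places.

53.06

d = −(3/4) ln(1 − 4p/3) = −0.75 ln(1 − 0.124533) = −0.75 ln(0.875467)
  = −0.75 × (-0.132998) = 0.099749 substitutions/site.
Under a molecular clock d = 2μt, so t = d/(2μ) = 0.099749 / (2 × 9.4 × 10^-10) = 53.06 million years.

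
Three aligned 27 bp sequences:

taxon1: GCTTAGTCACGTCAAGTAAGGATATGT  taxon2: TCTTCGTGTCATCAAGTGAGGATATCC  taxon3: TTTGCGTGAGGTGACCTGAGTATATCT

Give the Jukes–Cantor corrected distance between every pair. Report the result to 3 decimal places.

taxon1–taxon2: 8/27 sites differ → p ≈ 0.296296, d = −0.75 ln(1 − 0.395061) = 0.376971 ≈ 0.377.
taxon1–taxon3: 12/27 sites differ → p ≈ 0.444444, d = −0.75 ln(1 − 0.592592) = 0.673455 ≈ 0.673.
taxon2–taxon3: 10/27 sites differ → p ≈ 0.37037, d = −0.75 ln(1 − 0.493827) = 0.510658 ≈ 0.511.

d(taxon1,taxon2) = 0.377, d(taxon1,taxon3) = 0.673, d(taxon2,taxon3) = 0.511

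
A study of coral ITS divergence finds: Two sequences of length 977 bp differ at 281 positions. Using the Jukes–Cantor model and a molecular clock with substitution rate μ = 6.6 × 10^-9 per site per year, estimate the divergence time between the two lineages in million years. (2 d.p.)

p = 281/977 ≈ 0.287615.
d = −(3/4) ln(1 − 4p/3) = −0.75 ln(1 − 0.383487) = −0.75 ln(0.616513)
  = −0.75 × (-0.483676) = 0.362757 substitutions/site.
Under a molecular clock d = 2μt, so t = d/(2μ) = 0.362757 / (2 × 6.6 × 10^-9) = 27.48 million years.

27.48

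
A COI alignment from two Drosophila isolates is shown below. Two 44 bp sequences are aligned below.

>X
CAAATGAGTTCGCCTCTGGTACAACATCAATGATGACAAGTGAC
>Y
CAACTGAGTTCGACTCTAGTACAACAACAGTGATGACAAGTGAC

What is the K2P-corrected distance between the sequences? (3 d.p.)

0.123

Of 44 sites, 2 differences are transitions and 3 are transversions, so P = 2/44 ≈ 0.045455 and Q = 3/44 ≈ 0.068182.
Under the Kimura two-parameter model, d = −½ ln(1 − 2P − Q) − ¼ ln(1 − 2Q).
1 − 2P − Q = 0.840908, giving −½ ln(0.840908) = 0.086637.
1 − 2Q = 0.863636, giving −¼ ln(0.863636) = 0.036651.
d = 0.086637 + 0.036651 = 0.123288.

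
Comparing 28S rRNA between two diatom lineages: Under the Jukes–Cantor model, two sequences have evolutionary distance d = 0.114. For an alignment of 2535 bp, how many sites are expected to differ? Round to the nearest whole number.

268

Invert JC69: p = (3/4)(1 − e^(−4d/3)) = 0.75 × (1 − e^(-0.152)) = 0.75 × (1 − 0.858988) = 0.105759.
Expected differing sites = pL ≈ 0.105759 × 2535 = 268.099065 ≈ 268.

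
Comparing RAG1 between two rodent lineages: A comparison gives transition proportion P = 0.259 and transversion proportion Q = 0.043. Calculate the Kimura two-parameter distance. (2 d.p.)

0.43

Under the Kimura two-parameter model, d = −½ ln(1 − 2P − Q) − ¼ ln(1 − 2Q).
1 − 2P − Q = 0.439, giving −½ ln(0.439) = 0.411628.
1 − 2Q = 0.914, giving −¼ ln(0.914) = 0.022481.
d = 0.411628 + 0.022481 = 0.434109.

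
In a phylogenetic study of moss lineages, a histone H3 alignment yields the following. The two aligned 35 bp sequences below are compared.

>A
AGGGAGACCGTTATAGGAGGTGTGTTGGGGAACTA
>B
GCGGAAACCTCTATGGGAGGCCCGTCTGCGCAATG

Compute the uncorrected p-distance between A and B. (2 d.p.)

The sequences differ at 15 of 35 positions.
p = 15/35 = 0.428571… ≈ 0.43 (to 2 d.p.).

0.43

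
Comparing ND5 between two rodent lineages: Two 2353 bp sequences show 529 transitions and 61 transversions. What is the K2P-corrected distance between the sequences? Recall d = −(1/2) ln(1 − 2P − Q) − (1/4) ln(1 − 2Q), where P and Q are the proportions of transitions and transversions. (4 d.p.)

P = 529/2353 ≈ 0.224819 and Q = 61/2353 ≈ 0.025924.
Under the Kimura two-parameter model, d = −½ ln(1 − 2P − Q) − ¼ ln(1 − 2Q).
1 − 2P − Q = 0.524438, giving −½ ln(0.524438) = 0.322714.
1 − 2Q = 0.948152, giving −¼ ln(0.948152) = 0.013310.
d = 0.322714 + 0.013310 = 0.336024.

0.3360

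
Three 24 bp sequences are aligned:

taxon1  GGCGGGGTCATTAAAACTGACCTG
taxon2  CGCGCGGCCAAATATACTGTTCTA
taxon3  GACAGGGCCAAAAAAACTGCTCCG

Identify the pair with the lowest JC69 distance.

taxon1 and taxon3

taxon1–taxon2: 10/24 differ, p = 0.417, d = 0.608.
taxon1–taxon3: 8/24 differ, p = 0.333, d = 0.441.
taxon2–taxon3: 9/24 differ, p = 0.375, d = 0.520.
The smallest distance is between taxon1 and taxon3.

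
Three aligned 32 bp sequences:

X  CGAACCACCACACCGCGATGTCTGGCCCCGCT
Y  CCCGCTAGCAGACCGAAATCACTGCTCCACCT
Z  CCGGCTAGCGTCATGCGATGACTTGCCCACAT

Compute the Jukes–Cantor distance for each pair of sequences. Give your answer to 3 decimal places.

X–Y: 14/32 sites differ → p = 0.4375, d = −0.75 ln(1 − 0.583333) = 0.656601 ≈ 0.657.
X–Z: 15/32 sites differ → p = 0.46875, d = −0.75 ln(1 − 0.625) = 0.735622 ≈ 0.736.
Y–Z: 13/32 sites differ → p = 0.40625, d = −0.75 ln(1 − 0.541667) = 0.585119 ≈ 0.585.

d(X,Y) = 0.657, d(X,Z) = 0.736, d(Y,Z) = 0.585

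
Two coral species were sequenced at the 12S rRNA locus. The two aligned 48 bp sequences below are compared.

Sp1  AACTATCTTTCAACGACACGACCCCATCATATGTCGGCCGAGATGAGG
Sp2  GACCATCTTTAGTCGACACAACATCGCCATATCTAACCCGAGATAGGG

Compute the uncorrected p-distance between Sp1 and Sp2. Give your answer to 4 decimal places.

The sequences differ at 16 of 48 positions.
p = 16/48 = 0.333333… ≈ 0.3333 (to 4 d.p.).

0.3333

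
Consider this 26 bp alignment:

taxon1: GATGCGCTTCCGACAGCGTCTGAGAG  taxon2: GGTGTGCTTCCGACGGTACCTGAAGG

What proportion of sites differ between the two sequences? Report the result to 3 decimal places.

0.308

The sequences differ at 8 of 26 positions (sites 2, 5, 15, 17, 18, 19, 24, 25).
p = 8/26 = 0.307692… ≈ 0.308 (to 3 d.p.).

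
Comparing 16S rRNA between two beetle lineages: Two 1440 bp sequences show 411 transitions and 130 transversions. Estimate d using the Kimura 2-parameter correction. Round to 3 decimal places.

P = 411/1440 ≈ 0.285417 and Q = 130/1440 ≈ 0.090278.
Under the Kimura two-parameter model, d = −½ ln(1 − 2P − Q) − ¼ ln(1 − 2Q).
1 − 2P − Q = 0.338888, giving −½ ln(0.338888) = 0.541043.
1 − 2Q = 0.819444, giving −¼ ln(0.819444) = 0.049782.
d = 0.541043 + 0.049782 = 0.590825.

0.591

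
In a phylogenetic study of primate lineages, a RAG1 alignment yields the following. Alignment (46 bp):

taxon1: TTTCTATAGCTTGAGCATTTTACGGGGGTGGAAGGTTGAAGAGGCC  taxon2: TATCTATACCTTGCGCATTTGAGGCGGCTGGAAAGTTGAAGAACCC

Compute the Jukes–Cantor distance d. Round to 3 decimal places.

The sequences differ at 10 of 46 sites (2, 9, 14, 21, 23, 25, 28, 34, 43, 44), so p = 10/46 ≈ 0.217391.
d = −(3/4) ln(1 − 4p/3) = −0.75 ln(1 − 0.289855) = −0.75 ln(0.710145)
  = −0.75 × (-0.342286) = 0.256715 substitutions/site.

0.257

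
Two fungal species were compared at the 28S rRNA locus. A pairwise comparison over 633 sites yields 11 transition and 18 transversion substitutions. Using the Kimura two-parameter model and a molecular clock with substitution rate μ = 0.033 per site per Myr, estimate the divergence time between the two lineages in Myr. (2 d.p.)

P = 11/633 ≈ 0.017378 and Q = 18/633 ≈ 0.028436.
Under the Kimura two-parameter model, d = −½ ln(1 − 2P − Q) − ¼ ln(1 − 2Q).
1 − 2P − Q = 0.936808, giving −½ ln(0.936808) = 0.032638.
1 − 2Q = 0.943128, giving −¼ ln(0.943128) = 0.014638.
d = 0.032638 + 0.014638 = 0.047276.
Under a molecular clock d = 2μt, so t = d/(2μ) = 0.047276 / (2 × 0.033) = 0.72 Myr.

0.72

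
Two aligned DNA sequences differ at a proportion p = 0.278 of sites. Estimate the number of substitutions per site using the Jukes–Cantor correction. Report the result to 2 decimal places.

d = −(3/4) ln(1 − 4p/3) = −0.75 ln(1 − 0.370667) = −0.75 ln(0.629333)
  = −0.75 × (-0.463095) = 0.347321 substitutions/site.

0.35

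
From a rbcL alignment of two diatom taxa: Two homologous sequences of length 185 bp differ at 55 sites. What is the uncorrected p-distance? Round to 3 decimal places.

0.297

p = 55/185 = 0.297297… ≈ 0.297 (to 3 d.p.).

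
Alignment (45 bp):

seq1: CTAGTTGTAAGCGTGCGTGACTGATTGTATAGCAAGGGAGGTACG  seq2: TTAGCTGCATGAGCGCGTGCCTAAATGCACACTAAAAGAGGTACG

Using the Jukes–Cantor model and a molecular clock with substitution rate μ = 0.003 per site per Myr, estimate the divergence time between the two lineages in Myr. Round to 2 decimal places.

The sequences differ at 15 of 45 sites, so p = 15/45 ≈ 0.333333.
d = −(3/4) ln(1 − 4p/3) = −0.75 ln(1 − 0.444444) = −0.75 ln(0.555556)
  = −0.75 × (-0.587786) = 0.440840 substitutions/site.
Under a molecular clock d = 2μt, so t = d/(2μ) = 0.440840 / (2 × 0.003) = 73.47 Myr.

73.47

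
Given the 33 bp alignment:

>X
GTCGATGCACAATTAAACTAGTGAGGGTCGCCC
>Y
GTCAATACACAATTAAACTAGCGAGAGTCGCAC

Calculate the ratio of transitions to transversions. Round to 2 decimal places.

Transitions are A↔G and C↔T; transversions are all other mismatches.
Transitions: 4. Transversions: 1.
R = 4/1 = 4.00.

4.00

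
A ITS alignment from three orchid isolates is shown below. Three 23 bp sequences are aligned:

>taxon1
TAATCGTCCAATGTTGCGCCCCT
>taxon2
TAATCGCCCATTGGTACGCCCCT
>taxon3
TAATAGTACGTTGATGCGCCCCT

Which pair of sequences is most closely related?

taxon1–taxon2: 4/23 differ, p = 0.174, d = 0.198.
taxon1–taxon3: 5/23 differ, p = 0.217, d = 0.257.
taxon2–taxon3: 6/23 differ, p = 0.261, d = 0.321.
The smallest distance is between taxon1 and taxon2.

taxon1 and taxon2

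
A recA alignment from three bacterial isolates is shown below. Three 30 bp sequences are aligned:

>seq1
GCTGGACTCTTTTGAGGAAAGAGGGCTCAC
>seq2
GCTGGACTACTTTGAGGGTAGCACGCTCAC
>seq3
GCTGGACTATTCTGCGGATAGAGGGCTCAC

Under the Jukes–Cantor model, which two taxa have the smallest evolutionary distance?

seq1 and seq3

seq1–seq2: 7/30 differ, p = 0.233, d = 0.280.
seq1–seq3: 4/30 differ, p = 0.133, d = 0.147.
seq2–seq3: 7/30 differ, p = 0.233, d = 0.280.
The smallest distance is between seq1 and seq3.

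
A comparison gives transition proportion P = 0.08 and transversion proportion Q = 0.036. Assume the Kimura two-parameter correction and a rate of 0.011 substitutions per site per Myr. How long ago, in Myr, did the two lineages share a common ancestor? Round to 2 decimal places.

Under the Kimura two-parameter model, d = −½ ln(1 − 2P − Q) − ¼ ln(1 − 2Q).
1 − 2P − Q = 0.804, giving −½ ln(0.804) = 0.109078.
1 − 2Q = 0.928, giving −¼ ln(0.928) = 0.018681.
d = 0.109078 + 0.018681 = 0.127759.
Under a molecular clock d = 2μt, so t = d/(2μ) = 0.127759 / (2 × 0.011) = 5.81 Myr.

5.81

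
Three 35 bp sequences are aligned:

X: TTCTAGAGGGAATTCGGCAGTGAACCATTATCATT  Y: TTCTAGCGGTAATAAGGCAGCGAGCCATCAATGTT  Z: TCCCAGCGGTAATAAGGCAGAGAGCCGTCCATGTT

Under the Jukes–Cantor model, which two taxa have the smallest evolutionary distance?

Y and Z

X–Y: 10/35 differ, p = 0.286, d = 0.360.
X–Z: 14/35 differ, p = 0.400, d = 0.572.
Y–Z: 5/35 differ, p = 0.143, d = 0.158.
The smallest distance is between Y and Z.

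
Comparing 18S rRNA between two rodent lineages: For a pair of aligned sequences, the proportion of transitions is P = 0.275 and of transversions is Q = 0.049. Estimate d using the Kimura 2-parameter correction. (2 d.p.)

0.48

Under the Kimura two-parameter model, d = −½ ln(1 − 2P − Q) − ¼ ln(1 − 2Q).
1 − 2P − Q = 0.401, giving −½ ln(0.401) = 0.456897.
1 − 2Q = 0.902, giving −¼ ln(0.902) = 0.025785.
d = 0.456897 + 0.025785 = 0.482682.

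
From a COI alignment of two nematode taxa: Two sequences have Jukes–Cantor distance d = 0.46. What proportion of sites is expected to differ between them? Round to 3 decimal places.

p = (3/4)(1 − e^(−4d/3)) = 0.75 × (1 − e^(-0.613333)) = 0.75 × (1 − 0.541543) = 0.343843.

0.344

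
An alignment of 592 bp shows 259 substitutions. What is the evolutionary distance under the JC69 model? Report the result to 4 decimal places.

0.6566

p = 259/592 = 0.4375.
d = −(3/4) ln(1 − 4p/3) = −0.75 ln(1 − 0.583333) = −0.75 ln(0.416667)
  = −0.75 × (-0.875468) = 0.656601 substitutions/site.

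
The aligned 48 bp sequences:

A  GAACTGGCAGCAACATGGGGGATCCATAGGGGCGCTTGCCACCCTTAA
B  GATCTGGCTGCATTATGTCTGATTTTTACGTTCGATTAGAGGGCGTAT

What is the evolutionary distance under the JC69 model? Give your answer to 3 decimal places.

The sequences differ at 22 of 48 sites, so p = 22/48 ≈ 0.458333.
d = −(3/4) ln(1 − 4p/3) = −0.75 ln(1 − 0.611111) = −0.75 ln(0.388889)
  = −0.75 × (-0.944461) = 0.708346 substitutions/site.

0.708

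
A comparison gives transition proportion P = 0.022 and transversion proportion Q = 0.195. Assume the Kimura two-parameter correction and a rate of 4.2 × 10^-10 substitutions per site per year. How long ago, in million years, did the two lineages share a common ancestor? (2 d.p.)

309.68

Under the Kimura two-parameter model, d = −½ ln(1 − 2P − Q) − ¼ ln(1 − 2Q).
1 − 2P − Q = 0.761, giving −½ ln(0.761) = 0.136561.
1 − 2Q = 0.61, giving −¼ ln(0.61) = 0.123574.
d = 0.136561 + 0.123574 = 0.260135.
Under a molecular clock d = 2μt, so t = d/(2μ) = 0.260135 / (2 × 4.2 × 10^-10) = 309.68 million years.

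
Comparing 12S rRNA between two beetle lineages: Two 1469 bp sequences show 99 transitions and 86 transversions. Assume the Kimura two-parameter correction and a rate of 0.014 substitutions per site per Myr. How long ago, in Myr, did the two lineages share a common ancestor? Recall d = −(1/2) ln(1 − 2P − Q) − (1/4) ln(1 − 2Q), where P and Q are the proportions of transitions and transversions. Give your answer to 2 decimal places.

4.95

P = 99/1469 ≈ 0.067393 and Q = 86/1469 ≈ 0.058543.
Under the Kimura two-parameter model, d = −½ ln(1 − 2P − Q) − ¼ ln(1 − 2Q).
1 − 2P − Q = 0.806671, giving −½ ln(0.806671) = 0.107420.
1 − 2Q = 0.882914, giving −¼ ln(0.882914) = 0.031132.
d = 0.107420 + 0.031132 = 0.138552.
Under a molecular clock d = 2μt, so t = d/(2μ) = 0.138552 / (2 × 0.014) = 4.95 Myr.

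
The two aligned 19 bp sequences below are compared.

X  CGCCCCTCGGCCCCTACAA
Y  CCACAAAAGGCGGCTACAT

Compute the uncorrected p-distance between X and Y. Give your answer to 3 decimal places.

The sequences differ at 9 of 19 positions (sites 2, 3, 5, 6, 7, 8, 12, 13, 19).
p = 9/19 = 0.473684… ≈ 0.474 (to 3 d.p.).

0.474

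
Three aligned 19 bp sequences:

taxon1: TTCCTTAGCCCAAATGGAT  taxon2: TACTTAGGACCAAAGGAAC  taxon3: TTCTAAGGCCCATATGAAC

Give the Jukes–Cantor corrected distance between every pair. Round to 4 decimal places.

d(taxon1,taxon2) = 0.6181, d(taxon1,taxon3) = 0.5068, d(taxon2,taxon3) = 0.3241

taxon1–taxon2: 8/19 sites differ → p ≈ 0.421053, d = −0.75 ln(1 − 0.561404) = 0.618132 ≈ 0.6181.
taxon1–taxon3: 7/19 sites differ → p ≈ 0.368421, d = −0.75 ln(1 − 0.491228) = 0.506816 ≈ 0.5068.
taxon2–taxon3: 5/19 sites differ → p ≈ 0.263158, d = −0.75 ln(1 − 0.350877) = 0.324100 ≈ 0.3241.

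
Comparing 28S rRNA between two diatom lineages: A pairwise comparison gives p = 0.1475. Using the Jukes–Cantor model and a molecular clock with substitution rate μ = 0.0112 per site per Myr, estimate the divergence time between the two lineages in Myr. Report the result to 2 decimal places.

d = −(3/4) ln(1 − 4p/3) = −0.75 ln(1 − 0.196667) = −0.75 ln(0.803333)
  = −0.75 × (-0.218986) = 0.164240 substitutions/site.
Under a molecular clock d = 2μt, so t = d/(2μ) = 0.164240 / (2 × 0.0112) = 7.33 Myr.

7.33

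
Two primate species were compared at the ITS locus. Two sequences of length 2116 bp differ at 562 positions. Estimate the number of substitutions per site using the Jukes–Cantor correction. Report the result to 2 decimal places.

p = 562/2116 ≈ 0.265595.
d = −(3/4) ln(1 − 4p/3) = −0.75 ln(1 − 0.354127) = −0.75 ln(0.645873)
  = −0.75 × (-0.437152) = 0.327864 substitutions/site.

0.33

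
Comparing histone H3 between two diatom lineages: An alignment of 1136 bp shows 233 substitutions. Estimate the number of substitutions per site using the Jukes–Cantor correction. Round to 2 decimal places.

0.24

p = 233/1136 ≈ 0.205106.
d = −(3/4) ln(1 − 4p/3) = −0.75 ln(1 − 0.273475) = −0.75 ln(0.726525)
  = −0.75 × (-0.319482) = 0.239612 substitutions/site.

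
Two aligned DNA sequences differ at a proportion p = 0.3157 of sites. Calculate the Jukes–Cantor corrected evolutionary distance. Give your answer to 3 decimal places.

0.410

d = −(3/4) ln(1 − 4p/3) = −0.75 ln(1 − 0.420933) = −0.75 ln(0.579067)
  = −0.75 × (-0.546337) = 0.409753 substitutions/site.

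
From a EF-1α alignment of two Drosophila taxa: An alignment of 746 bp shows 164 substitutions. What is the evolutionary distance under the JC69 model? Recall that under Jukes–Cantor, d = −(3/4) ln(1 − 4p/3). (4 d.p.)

0.2602

p = 164/746 ≈ 0.219839.
d = −(3/4) ln(1 − 4p/3) = −0.75 ln(1 − 0.293119) = −0.75 ln(0.706881)
  = −0.75 × (-0.346893) = 0.260170 substitutions/site.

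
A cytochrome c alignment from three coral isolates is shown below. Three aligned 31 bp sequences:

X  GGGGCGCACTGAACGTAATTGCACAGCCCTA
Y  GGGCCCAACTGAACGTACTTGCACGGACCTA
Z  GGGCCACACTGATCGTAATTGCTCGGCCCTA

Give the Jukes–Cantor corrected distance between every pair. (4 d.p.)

d(X,Y) = 0.2239, d(X,Z) = 0.1816, d(Y,Z) = 0.2239

X–Y: 6/31 sites differ → p ≈ 0.193548, d = −0.75 ln(1 − 0.258064) = 0.223869 ≈ 0.2239.
X–Z: 5/31 sites differ → p ≈ 0.16129, d = −0.75 ln(1 − 0.215053) = 0.181604 ≈ 0.1816.
Y–Z: 6/31 sites differ → p ≈ 0.193548, d = −0.75 ln(1 − 0.258064) = 0.223869 ≈ 0.2239.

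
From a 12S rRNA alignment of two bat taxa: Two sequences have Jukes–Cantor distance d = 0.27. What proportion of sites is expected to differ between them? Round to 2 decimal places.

0.23

p = (3/4)(1 − e^(−4d/3)) = 0.75 × (1 − e^(-0.36)) = 0.75 × (1 − 0.697676) = 0.226743.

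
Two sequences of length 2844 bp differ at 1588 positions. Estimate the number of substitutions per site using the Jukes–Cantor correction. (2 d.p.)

1.02

p = 1588/2844 ≈ 0.558368.
d = −(3/4) ln(1 − 4p/3) = −0.75 ln(1 − 0.744491) = −0.75 ln(0.255509)
  = −0.75 × (-1.364498) = 1.023374 substitutions/site.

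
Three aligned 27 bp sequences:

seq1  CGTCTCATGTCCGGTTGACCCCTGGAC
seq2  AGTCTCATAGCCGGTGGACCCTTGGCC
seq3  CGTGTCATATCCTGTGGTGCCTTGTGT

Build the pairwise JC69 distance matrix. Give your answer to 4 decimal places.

seq1–seq2: 6/27 sites differ → p ≈ 0.222222, d = −0.75 ln(1 − 0.296296) = 0.263548 ≈ 0.2635.
seq1–seq3: 10/27 sites differ → p ≈ 0.37037, d = −0.75 ln(1 − 0.493827) = 0.510658 ≈ 0.5107.
seq2–seq3: 9/27 sites differ → p ≈ 0.333333, d = −0.75 ln(1 − 0.444444) = 0.440839 ≈ 0.4408.

d(seq1,seq2) = 0.2635, d(seq1,seq3) = 0.5107, d(seq2,seq3) = 0.4408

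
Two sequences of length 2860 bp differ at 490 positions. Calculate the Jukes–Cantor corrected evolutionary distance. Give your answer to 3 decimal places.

p = 490/2860 ≈ 0.171329.
d = −(3/4) ln(1 − 4p/3) = −0.75 ln(1 − 0.228439) = −0.75 ln(0.771561)
  = −0.75 × (-0.259340) = 0.194505 substitutions/site.

0.195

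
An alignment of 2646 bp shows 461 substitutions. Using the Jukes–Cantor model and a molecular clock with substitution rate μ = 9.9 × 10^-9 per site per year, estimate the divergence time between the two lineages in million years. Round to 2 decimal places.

10.01

p = 461/2646 ≈ 0.174225.
d = −(3/4) ln(1 − 4p/3) = −0.75 ln(1 − 0.2323) = −0.75 ln(0.7677)
  = −0.75 × (-0.264356) = 0.198267 substitutions/site.
Under a molecular clock d = 2μt, so t = d/(2μ) = 0.198267 / (2 × 9.9 × 10^-9) = 10.01 million years.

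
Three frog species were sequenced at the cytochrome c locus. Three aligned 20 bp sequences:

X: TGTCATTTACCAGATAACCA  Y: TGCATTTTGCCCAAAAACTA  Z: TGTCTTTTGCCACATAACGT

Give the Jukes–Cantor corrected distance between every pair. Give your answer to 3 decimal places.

d(X,Y) = 0.572, d(X,Z) = 0.304, d(Y,Z) = 0.471

X–Y: 8/20 sites differ → p = 0.4, d = −0.75 ln(1 − 0.533333) = 0.571605 ≈ 0.572.
X–Z: 5/20 sites differ → p = 0.25, d = −0.75 ln(1 − 0.333333) = 0.304098 ≈ 0.304.
Y–Z: 7/20 sites differ → p = 0.35, d = −0.75 ln(1 − 0.466667) = 0.471457 ≈ 0.471.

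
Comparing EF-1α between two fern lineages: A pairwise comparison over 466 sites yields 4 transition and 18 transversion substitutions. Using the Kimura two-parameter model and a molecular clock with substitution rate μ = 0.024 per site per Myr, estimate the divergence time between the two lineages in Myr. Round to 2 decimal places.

P = 4/466 ≈ 0.008584 and Q = 18/466 ≈ 0.038627.
Under the Kimura two-parameter model, d = −½ ln(1 − 2P − Q) − ¼ ln(1 − 2Q).
1 − 2P − Q = 0.944205, giving −½ ln(0.944205) = 0.028706.
1 − 2Q = 0.922746, giving −¼ ln(0.922746) = 0.020100.
d = 0.028706 + 0.020100 = 0.048806.
Under a molecular clock d = 2μt, so t = d/(2μ) = 0.048806 / (2 × 0.024) = 1.02 Myr.

1.02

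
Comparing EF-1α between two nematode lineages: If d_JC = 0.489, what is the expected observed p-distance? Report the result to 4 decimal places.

p = (3/4)(1 − e^(−4d/3)) = 0.75 × (1 − e^(-0.652)) = 0.75 × (1 − 0.521003) = 0.359248.

0.3592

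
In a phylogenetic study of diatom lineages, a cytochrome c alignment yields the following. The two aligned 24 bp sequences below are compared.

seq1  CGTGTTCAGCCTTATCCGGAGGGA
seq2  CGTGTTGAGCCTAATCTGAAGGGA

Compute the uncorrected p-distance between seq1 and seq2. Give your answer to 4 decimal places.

0.1667

The sequences differ at 4 of 24 positions (sites 7, 13, 17, 19).
p = 4/24 = 0.166666… ≈ 0.1667 (to 4 d.p.).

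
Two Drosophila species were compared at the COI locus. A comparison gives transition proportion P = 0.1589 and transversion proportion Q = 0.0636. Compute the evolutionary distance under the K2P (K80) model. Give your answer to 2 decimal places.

Under the Kimura two-parameter model, d = −½ ln(1 − 2P − Q) − ¼ ln(1 − 2Q).
1 − 2P − Q = 0.6186, giving −½ ln(0.6186) = 0.240148.
1 − 2Q = 0.8728, giving −¼ ln(0.8728) = 0.034012.
d = 0.240148 + 0.034012 = 0.274160.

0.27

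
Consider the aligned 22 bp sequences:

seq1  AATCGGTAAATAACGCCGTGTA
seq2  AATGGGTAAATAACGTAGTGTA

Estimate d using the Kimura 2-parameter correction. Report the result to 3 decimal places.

Of 22 sites, 1 differences are transitions and 2 are transversions, so P = 1/22 ≈ 0.045455 and Q = 2/22 ≈ 0.090909.
Under the Kimura two-parameter model, d = −½ ln(1 − 2P − Q) − ¼ ln(1 − 2Q).
1 − 2P − Q = 0.818181, giving −½ ln(0.818181) = 0.100336.
1 − 2Q = 0.818182, giving −¼ ln(0.818182) = 0.050168.
d = 0.100336 + 0.050168 = 0.150504.

0.151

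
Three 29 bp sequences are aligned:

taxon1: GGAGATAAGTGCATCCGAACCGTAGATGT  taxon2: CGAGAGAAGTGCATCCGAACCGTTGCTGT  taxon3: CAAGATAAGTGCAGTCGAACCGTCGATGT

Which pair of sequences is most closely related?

taxon1–taxon2: 4/29 differ, p = 0.138, d = 0.152.
taxon1–taxon3: 5/29 differ, p = 0.172, d = 0.196.
taxon2–taxon3: 6/29 differ, p = 0.207, d = 0.242.
The smallest distance is between taxon1 and taxon2.

taxon1 and taxon2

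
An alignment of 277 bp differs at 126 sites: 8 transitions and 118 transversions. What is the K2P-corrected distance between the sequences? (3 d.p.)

P = 8/277 ≈ 0.028881 and Q = 118/277 ≈ 0.425993.
Under the Kimura two-parameter model, d = −½ ln(1 − 2P − Q) − ¼ ln(1 − 2Q).
1 − 2P − Q = 0.516245, giving −½ ln(0.516245) = 0.330587.
1 − 2Q = 0.148014, giving −¼ ln(0.148014) = 0.477612.
d = 0.330587 + 0.477612 = 0.808199.

0.808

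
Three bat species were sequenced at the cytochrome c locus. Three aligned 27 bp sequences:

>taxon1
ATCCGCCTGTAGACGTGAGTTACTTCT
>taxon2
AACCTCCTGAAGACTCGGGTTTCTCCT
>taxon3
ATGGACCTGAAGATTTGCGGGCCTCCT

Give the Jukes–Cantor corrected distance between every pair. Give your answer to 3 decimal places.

taxon1–taxon2: 8/27 sites differ → p ≈ 0.296296, d = −0.75 ln(1 − 0.395061) = 0.376971 ≈ 0.377.
taxon1–taxon3: 11/27 sites differ → p ≈ 0.407407, d = −0.75 ln(1 − 0.543209) = 0.587647 ≈ 0.588.
taxon2–taxon3: 10/27 sites differ → p ≈ 0.37037, d = −0.75 ln(1 − 0.493827) = 0.510658 ≈ 0.511.

d(taxon1,taxon2) = 0.377, d(taxon1,taxon3) = 0.588, d(taxon2,taxon3) = 0.511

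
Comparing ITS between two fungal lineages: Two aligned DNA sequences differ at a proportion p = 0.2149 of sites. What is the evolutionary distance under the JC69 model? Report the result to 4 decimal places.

0.2532

d = −(3/4) ln(1 − 4p/3) = −0.75 ln(1 − 0.286533) = −0.75 ln(0.713467)
  = −0.75 × (-0.337619) = 0.253214 substitutions/site.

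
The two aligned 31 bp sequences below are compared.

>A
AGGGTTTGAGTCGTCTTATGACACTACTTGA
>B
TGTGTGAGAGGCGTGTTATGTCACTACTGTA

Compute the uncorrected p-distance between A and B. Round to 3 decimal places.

The sequences differ at 9 of 31 positions (sites 1, 3, 6, 7, 11, 15, 21, 29, 30).
p = 9/31 = 0.290322… ≈ 0.290 (to 3 d.p.).

0.290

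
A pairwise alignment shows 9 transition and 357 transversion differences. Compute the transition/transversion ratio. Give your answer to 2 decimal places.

0.03

R = 9/357 = 0.025210… ≈ 0.03 (to 2 d.p.).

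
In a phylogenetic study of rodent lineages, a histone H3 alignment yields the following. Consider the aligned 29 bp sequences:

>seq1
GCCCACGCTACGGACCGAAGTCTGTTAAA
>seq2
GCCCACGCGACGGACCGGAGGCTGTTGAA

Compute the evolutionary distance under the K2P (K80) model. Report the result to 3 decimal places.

Of 29 sites, 2 differences are transitions and 2 are transversions, so P = 2/29 ≈ 0.068966 and Q = 2/29 ≈ 0.068966.
Under the Kimura two-parameter model, d = −½ ln(1 − 2P − Q) − ¼ ln(1 − 2Q).
1 − 2P − Q = 0.793102, giving −½ ln(0.793102) = 0.115902.
1 − 2Q = 0.862068, giving −¼ ln(0.862068) = 0.037105.
d = 0.115902 + 0.037105 = 0.153007.

0.153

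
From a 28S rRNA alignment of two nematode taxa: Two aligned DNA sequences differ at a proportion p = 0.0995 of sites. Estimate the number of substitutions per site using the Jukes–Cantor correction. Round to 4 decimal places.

d = −(3/4) ln(1 − 4p/3) = −0.75 ln(1 − 0.132667) = −0.75 ln(0.867333)
  = −0.75 × (-0.142332) = 0.106749 substitutions/site.

0.1067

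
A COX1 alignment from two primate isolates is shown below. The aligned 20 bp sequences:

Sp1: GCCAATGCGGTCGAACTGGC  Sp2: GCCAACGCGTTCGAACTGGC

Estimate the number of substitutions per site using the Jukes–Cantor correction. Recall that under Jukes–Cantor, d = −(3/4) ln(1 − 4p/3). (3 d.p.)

The sequences differ at 2 of 20 sites (6, 10), so p = 2/20 = 0.1.
d = −(3/4) ln(1 − 4p/3) = −0.75 ln(1 − 0.133333) = −0.75 ln(0.866667)
  = −0.75 × (-0.143100) = 0.107325 substitutions/site.

0.107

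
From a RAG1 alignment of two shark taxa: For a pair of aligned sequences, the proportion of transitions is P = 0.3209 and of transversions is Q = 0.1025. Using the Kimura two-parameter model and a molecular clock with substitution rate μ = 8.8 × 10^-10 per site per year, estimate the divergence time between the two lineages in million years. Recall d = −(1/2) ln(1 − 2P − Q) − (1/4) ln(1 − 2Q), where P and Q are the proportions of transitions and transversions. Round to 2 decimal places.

Under the Kimura two-parameter model, d = −½ ln(1 − 2P − Q) − ¼ ln(1 − 2Q).
1 − 2P − Q = 0.2557, giving −½ ln(0.2557) = 0.681875.
1 − 2Q = 0.795, giving −¼ ln(0.795) = 0.057353.
d = 0.681875 + 0.057353 = 0.739228.
Under a molecular clock d = 2μt, so t = d/(2μ) = 0.739228 / (2 × 8.8 × 10^-10) = 420.02 million years.

420.02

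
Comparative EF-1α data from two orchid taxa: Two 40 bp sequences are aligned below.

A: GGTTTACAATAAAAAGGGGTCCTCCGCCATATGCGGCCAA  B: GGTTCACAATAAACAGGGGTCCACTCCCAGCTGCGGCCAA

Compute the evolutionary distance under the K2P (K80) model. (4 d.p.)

Of 40 sites, 2 differences are transitions and 5 are transversions, so P = 2/40 = 0.05 and Q = 5/40 = 0.125.
Under the Kimura two-parameter model, d = −½ ln(1 − 2P − Q) − ¼ ln(1 − 2Q).
1 − 2P − Q = 0.775, giving −½ ln(0.775) = 0.127446.
1 − 2Q = 0.75, giving −¼ ln(0.75) = 0.071921.
d = 0.127446 + 0.071921 = 0.199367.

0.1994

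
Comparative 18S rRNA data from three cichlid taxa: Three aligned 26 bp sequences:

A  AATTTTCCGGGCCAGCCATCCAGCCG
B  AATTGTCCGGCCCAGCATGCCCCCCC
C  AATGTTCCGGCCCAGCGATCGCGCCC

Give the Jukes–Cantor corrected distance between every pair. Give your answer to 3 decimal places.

A–B: 8/26 sites differ → p ≈ 0.307692, d = −0.75 ln(1 − 0.410256) = 0.396050 ≈ 0.396.
A–C: 6/26 sites differ → p ≈ 0.230769, d = −0.75 ln(1 − 0.307692) = 0.275793 ≈ 0.276.
B–C: 7/26 sites differ → p ≈ 0.269231, d = −0.75 ln(1 − 0.358975) = 0.333515 ≈ 0.334.

d(A,B) = 0.396, d(A,C) = 0.276, d(B,C) = 0.334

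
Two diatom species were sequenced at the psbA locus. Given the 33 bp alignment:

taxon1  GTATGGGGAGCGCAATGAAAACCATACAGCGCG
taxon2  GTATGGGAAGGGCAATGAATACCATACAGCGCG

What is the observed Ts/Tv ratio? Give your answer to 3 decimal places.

Transitions are A↔G and C↔T; transversions are all other mismatches.
Transitions: 1. Transversions: 2.
R = 1/2 = 0.500.

0.500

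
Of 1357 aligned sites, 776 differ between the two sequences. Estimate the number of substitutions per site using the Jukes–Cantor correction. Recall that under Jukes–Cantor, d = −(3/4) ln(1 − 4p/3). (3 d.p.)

p = 776/1357 ≈ 0.57185.
d = −(3/4) ln(1 − 4p/3) = −0.75 ln(1 − 0.762467) = −0.75 ln(0.237533)
  = −0.75 × (-1.437449) = 1.078087 substitutions/site.

1.078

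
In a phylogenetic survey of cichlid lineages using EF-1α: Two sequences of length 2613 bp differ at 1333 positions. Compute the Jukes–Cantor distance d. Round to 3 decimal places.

0.855

p = 1333/2613 ≈ 0.510142.
d = −(3/4) ln(1 − 4p/3) = −0.75 ln(1 − 0.680189) = −0.75 ln(0.319811)
  = −0.75 × (-1.140025) = 0.855019 substitutions/site.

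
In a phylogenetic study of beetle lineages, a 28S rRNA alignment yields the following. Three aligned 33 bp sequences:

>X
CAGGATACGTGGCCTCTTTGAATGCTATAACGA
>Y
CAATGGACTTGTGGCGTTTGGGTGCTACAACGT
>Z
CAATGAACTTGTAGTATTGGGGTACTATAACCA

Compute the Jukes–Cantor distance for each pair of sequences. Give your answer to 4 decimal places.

X–Y: 14/33 sites differ → p ≈ 0.424242, d = −0.75 ln(1 − 0.565656) = 0.625439 ≈ 0.6254.
X–Z: 14/33 sites differ → p ≈ 0.424242, d = −0.75 ln(1 − 0.565656) = 0.625439 ≈ 0.6254.
Y–Z: 9/33 sites differ → p ≈ 0.272727, d = −0.75 ln(1 − 0.363636) = 0.338988 ≈ 0.3390.

d(X,Y) = 0.6254, d(X,Z) = 0.6254, d(Y,Z) = 0.3390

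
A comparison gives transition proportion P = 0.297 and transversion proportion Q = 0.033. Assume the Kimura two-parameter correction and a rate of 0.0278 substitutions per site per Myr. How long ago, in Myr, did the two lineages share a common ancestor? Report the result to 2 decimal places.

9.18

Under the Kimura two-parameter model, d = −½ ln(1 − 2P − Q) − ¼ ln(1 − 2Q).
1 − 2P − Q = 0.373, giving −½ ln(0.373) = 0.493088.
1 − 2Q = 0.934, giving −¼ ln(0.934) = 0.017070.
d = 0.493088 + 0.017070 = 0.510158.
Under a molecular clock d = 2μt, so t = d/(2μ) = 0.510158 / (2 × 0.0278) = 9.18 Myr.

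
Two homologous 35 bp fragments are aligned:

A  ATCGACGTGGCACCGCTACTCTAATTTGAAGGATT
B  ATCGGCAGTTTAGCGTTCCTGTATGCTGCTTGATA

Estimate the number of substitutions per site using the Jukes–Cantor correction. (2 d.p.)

0.78

The sequences differ at 17 of 35 sites, so p = 17/35 ≈ 0.485714.
d = −(3/4) ln(1 − 4p/3) = −0.75 ln(1 − 0.647619) = −0.75 ln(0.352381)
  = −0.75 × (-1.043042) = 0.782282 substitutions/site.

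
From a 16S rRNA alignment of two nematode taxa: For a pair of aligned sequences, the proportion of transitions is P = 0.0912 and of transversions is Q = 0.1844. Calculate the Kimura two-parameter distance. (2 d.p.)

0.34

Under the Kimura two-parameter model, d = −½ ln(1 − 2P − Q) − ¼ ln(1 − 2Q).
1 − 2P − Q = 0.6332, giving −½ ln(0.6332) = 0.228484.
1 − 2Q = 0.6312, giving −¼ ln(0.6312) = 0.115033.
d = 0.228484 + 0.115033 = 0.343517.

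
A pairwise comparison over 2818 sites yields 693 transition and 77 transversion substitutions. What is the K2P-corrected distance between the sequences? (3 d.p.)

0.380

P = 693/2818 ≈ 0.245919 and Q = 77/2818 ≈ 0.027324.
Under the Kimura two-parameter model, d = −½ ln(1 − 2P − Q) − ¼ ln(1 − 2Q).
1 − 2P − Q = 0.480838, giving −½ ln(0.480838) = 0.366112.
1 − 2Q = 0.945352, giving −¼ ln(0.945352) = 0.014049.
d = 0.366112 + 0.014049 = 0.380161.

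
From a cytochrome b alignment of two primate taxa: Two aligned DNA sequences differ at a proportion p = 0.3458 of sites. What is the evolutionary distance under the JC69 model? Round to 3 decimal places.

0.464

d = −(3/4) ln(1 − 4p/3) = −0.75 ln(1 − 0.461067) = −0.75 ln(0.538933)
  = −0.75 × (-0.618164) = 0.463623 substitutions/site.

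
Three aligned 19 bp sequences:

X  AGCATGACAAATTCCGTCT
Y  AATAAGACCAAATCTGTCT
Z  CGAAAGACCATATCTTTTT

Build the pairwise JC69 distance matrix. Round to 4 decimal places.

d(X,Y) = 0.4099, d(X,Z) = 0.7489, d(Y,Z) = 0.4099

X–Y: 6/19 sites differ → p ≈ 0.315789, d = −0.75 ln(1 − 0.421052) = 0.409907 ≈ 0.4099.
X–Z: 9/19 sites differ → p ≈ 0.473684, d = −0.75 ln(1 − 0.631579) = 0.748897 ≈ 0.7489.
Y–Z: 6/19 sites differ → p ≈ 0.315789, d = −0.75 ln(1 − 0.421052) = 0.409907 ≈ 0.4099.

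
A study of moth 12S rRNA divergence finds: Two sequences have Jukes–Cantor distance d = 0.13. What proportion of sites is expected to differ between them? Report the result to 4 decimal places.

p = (3/4)(1 − e^(−4d/3)) = 0.75 × (1 − e^(-0.173333)) = 0.75 × (1 − 0.840858) = 0.119357.

0.1194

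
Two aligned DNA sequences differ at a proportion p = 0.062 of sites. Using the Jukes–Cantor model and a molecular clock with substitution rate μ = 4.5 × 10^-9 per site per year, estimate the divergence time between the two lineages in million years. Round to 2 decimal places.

7.19

d = −(3/4) ln(1 − 4p/3) = −0.75 ln(1 − 0.082667) = −0.75 ln(0.917333)
  = −0.75 × (-0.086285) = 0.064714 substitutions/site.
Under a molecular clock d = 2μt, so t = d/(2μ) = 0.064714 / (2 × 4.5 × 10^-9) = 7.19 million years.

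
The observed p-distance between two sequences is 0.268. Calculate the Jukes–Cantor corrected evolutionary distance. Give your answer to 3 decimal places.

d = −(3/4) ln(1 − 4p/3) = −0.75 ln(1 − 0.357333) = −0.75 ln(0.642667)
  = −0.75 × (-0.442129) = 0.331597 substitutions/site.

0.332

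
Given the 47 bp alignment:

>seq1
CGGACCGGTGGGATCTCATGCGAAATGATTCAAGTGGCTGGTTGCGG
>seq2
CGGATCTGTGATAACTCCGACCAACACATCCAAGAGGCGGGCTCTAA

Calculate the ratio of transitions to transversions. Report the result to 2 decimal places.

0.67

Transitions are A↔G and C↔T; transversions are all other mismatches.
Transitions: 8. Transversions: 12.
R = 8/12 = 0.666666… ≈ 0.67 (to 2 d.p.).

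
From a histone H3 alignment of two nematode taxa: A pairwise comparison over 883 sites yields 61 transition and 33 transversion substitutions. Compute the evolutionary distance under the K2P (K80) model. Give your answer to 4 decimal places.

P = 61/883 ≈ 0.069083 and Q = 33/883 ≈ 0.037373.
Under the Kimura two-parameter model, d = −½ ln(1 − 2P − Q) − ¼ ln(1 − 2Q).
1 − 2P − Q = 0.824461, giving −½ ln(0.824461) = 0.096513.
1 − 2Q = 0.925254, giving −¼ ln(0.925254) = 0.019422.
d = 0.096513 + 0.019422 = 0.115935.

0.1159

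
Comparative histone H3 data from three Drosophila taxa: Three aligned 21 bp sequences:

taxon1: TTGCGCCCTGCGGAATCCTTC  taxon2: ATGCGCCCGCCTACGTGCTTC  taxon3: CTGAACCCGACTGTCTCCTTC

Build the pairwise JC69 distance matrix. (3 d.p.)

d(taxon1,taxon2) = 0.532, d(taxon1,taxon3) = 0.532, d(taxon2,taxon3) = 0.532

taxon1–taxon2: 8/21 sites differ → p ≈ 0.380952, d = −0.75 ln(1 − 0.507936) = 0.531860 ≈ 0.532.
taxon1–taxon3: 8/21 sites differ → p ≈ 0.380952, d = −0.75 ln(1 − 0.507936) = 0.531860 ≈ 0.532.
taxon2–taxon3: 8/21 sites differ → p ≈ 0.380952, d = −0.75 ln(1 − 0.507936) = 0.531860 ≈ 0.532.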